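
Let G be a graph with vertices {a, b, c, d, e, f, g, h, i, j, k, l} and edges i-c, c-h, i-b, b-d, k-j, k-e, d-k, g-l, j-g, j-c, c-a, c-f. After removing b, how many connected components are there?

1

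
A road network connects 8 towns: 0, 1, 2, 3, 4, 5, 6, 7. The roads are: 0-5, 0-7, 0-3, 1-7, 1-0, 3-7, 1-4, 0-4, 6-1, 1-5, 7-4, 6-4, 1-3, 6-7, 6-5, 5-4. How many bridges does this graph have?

The edges on the cycle 1-0-3-1 are not bridges since each lies on that cycle.
Every edge lies on some cycle, so there are no bridges.

0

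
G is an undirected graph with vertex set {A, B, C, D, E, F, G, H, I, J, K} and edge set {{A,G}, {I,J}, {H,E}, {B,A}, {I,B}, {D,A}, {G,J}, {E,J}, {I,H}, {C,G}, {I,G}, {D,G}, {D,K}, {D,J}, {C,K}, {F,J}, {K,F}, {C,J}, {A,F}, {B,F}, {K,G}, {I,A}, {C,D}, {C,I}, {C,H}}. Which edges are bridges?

none

The edges on the cycle I-H-E-J-G-I are not bridges since each lies on that cycle.
Every edge lies on some cycle, so there are no bridges.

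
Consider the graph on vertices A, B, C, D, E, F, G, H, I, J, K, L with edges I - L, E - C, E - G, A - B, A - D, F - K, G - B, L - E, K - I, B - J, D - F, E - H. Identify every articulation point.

Removing B increases the component count from 1 to 2, so B is a cut vertex.
Removing E increases the component count from 1 to 3, so E is a cut vertex.
By contrast removing J leaves 1 component; it is not a cut vertex. No other vertex is a cut vertex either.

B, E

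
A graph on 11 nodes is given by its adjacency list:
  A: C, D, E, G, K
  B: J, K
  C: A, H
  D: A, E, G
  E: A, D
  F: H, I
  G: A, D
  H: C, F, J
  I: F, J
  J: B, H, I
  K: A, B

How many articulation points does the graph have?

1

Removing A increases the component count from 1 to 2, so A is a cut vertex.
By contrast removing B leaves 1 component; it is not a cut vertex. No other vertex is a cut vertex either.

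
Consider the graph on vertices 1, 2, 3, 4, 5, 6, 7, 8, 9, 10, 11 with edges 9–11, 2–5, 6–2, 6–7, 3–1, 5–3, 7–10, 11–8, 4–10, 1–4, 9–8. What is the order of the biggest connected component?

8

Starting from 8 we can reach 8, 9, 11. That is one component of size 3.
Starting from 1 we can reach 1, 2, 3, 4, 5, 6, 7, 10. That is one component of size 8.
The largest has 8 vertices.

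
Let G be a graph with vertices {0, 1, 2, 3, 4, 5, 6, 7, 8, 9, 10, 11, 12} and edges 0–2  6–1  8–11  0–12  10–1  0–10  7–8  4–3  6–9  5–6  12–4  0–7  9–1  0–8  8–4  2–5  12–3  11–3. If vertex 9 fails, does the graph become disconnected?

Deleting 9 leaves 1 component (was 1) (its neighbors 1, 6 remain connected to each other), so 9 is not a cut vertex.

No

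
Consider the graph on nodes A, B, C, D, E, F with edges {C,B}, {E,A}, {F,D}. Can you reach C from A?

No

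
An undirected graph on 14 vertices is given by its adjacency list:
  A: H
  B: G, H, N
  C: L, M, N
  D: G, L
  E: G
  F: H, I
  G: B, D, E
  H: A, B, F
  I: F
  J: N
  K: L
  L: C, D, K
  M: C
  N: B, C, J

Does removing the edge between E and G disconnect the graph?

Removing E-G leaves no path between E and G: the component count goes from 1 to 2. So it is a bridge.

Yes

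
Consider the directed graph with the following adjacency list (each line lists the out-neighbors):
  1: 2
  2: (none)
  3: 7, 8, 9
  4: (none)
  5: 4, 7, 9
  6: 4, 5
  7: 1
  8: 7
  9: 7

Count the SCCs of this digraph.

{5} is an SCC by itself.
{2} is an SCC by itself.
{6} is an SCC by itself.
{7} is an SCC by itself.
{9} is an SCC by itself.
(and 4 more singleton SCCs)
That gives 9 strongly connected components.

9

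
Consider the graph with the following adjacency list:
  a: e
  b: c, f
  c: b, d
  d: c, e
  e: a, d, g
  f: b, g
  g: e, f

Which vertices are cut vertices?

e

Removing e increases the component count from 1 to 2, so e is a cut vertex.
By contrast removing c leaves 1 component; it is not a cut vertex. No other vertex is a cut vertex either.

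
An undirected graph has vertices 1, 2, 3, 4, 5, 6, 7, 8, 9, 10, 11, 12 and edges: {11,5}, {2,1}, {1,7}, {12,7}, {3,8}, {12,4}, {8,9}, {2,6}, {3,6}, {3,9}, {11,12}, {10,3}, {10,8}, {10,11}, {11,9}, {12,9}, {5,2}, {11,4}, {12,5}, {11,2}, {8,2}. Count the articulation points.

0

Removing 1, for instance, still leaves 1 component. No single vertex removal increases the component count — the graph has no articulation points.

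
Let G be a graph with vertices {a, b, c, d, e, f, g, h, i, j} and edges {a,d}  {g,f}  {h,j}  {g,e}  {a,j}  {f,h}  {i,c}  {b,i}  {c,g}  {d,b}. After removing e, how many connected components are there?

With e gone, the remaining components are: {a, b, c, d, f, g, h, i, j}.
That is 1 component.

1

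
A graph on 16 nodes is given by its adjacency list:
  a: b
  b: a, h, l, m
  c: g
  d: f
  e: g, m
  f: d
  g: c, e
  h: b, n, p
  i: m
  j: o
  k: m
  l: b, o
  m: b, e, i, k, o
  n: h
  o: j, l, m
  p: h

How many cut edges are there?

11

The edges on the cycle b-m-o-l-b are not bridges since each lies on that cycle.
But removing g-c disconnects g from c; removing m-e disconnects m from e; removing m-i disconnects m from i; removing p-h disconnects p from h — these are bridges.
In total 11 edges are bridges.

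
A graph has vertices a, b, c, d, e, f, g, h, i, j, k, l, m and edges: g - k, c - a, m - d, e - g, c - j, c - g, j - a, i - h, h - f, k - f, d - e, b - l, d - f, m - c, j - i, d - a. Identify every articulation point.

none

Removing h, for instance, still leaves 2 components. No single vertex removal increases the component count — the graph has no articulation points.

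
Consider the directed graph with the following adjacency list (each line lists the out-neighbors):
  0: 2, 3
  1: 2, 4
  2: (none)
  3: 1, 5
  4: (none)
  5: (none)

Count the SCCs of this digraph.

{0} is an SCC by itself.
{3} is an SCC by itself.
{2} is an SCC by itself.
{1} is an SCC by itself.
{5} is an SCC by itself.
(and 1 more singleton SCC)
That gives 6 strongly connected components.

6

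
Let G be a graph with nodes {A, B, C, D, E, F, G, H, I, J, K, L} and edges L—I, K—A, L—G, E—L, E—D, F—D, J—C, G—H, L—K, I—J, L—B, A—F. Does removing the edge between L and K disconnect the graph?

After removing L—K, the path L-E-D-F-A-K still connects them, so the edge is not a bridge.

No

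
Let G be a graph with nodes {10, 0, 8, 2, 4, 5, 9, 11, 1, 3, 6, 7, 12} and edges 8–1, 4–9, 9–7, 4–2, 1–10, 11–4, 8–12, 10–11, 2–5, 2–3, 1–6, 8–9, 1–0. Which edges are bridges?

The edges on the cycle 8-1-10-11-4-9-8 are not bridges since each lies on that cycle.
But removing 5–2 disconnects 5 from 2; removing 8–12 disconnects 8 from 12; removing 1–6 disconnects 1 from 6; removing 3–2 disconnects 3 from 2 — these are bridges.
In total 7 edges are bridges.

0-1, 1-6, 12-8, 2-3, 2-4, 2-5, 7-9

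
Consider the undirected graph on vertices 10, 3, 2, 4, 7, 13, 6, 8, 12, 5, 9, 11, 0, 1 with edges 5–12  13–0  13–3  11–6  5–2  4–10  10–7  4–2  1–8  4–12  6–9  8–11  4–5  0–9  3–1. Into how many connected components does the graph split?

Starting from 2 we can reach 2, 4, 5, 7, 10, 12. That is one component of size 6.
Starting from 0 we can reach 0, 1, 3, 6, 8, 9, 11, 13. That is one component of size 8.
Total: 2 components.

2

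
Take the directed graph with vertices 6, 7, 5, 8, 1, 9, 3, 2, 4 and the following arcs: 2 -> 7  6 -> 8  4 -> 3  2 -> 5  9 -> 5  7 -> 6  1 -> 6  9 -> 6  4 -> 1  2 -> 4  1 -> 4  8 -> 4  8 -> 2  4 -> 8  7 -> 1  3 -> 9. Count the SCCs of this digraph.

2

{1, 2, 3, 4, 6, 7, 8, 9} are all mutually reachable — one SCC of size 8.
{5} is an SCC by itself.
That gives 2 strongly connected components.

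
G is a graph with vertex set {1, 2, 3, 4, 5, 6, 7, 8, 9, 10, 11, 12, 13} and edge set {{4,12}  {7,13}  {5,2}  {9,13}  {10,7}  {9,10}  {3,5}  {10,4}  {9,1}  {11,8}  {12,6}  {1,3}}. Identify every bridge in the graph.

The edges on the cycle 9-10-7-13-9 are not bridges since each lies on that cycle.
But removing 10 - 4 disconnects 10 from 4; removing 11 - 8 disconnects 11 from 8; removing 2 - 5 disconnects 2 from 5; removing 12 - 6 disconnects 12 from 6 — these are bridges.
In total 8 edges are bridges.

1-3, 1-9, 10-4, 11-8, 12-4, 12-6, 2-5, 3-5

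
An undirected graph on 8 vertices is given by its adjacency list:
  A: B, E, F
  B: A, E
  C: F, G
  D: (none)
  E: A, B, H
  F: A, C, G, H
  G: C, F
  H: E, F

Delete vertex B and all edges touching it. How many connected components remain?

2

With B gone, the remaining components are: {D}; {A, C, E, F, G, H}.
That is 2 components.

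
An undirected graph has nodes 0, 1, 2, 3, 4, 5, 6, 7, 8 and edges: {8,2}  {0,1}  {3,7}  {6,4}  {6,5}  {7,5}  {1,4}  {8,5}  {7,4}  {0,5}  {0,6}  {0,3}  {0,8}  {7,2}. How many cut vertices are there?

Removing 4, for instance, still leaves 1 component. No single vertex removal increases the component count — the graph has no articulation points.

0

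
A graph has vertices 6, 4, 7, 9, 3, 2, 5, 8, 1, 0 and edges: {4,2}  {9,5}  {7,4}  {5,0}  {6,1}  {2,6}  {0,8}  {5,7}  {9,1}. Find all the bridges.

0-5, 0-8

The edges on the cycle 9-5-7-4-2-6-1-9 are not bridges since each lies on that cycle.
But removing 5-0 disconnects 5 from 0; removing 8-0 disconnects 8 from 0 — these are bridges.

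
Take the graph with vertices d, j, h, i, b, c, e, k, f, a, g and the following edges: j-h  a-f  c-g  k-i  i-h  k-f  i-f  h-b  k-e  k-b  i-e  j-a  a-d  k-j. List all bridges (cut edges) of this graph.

The edges on the cycle k-i-h-b-k are not bridges since each lies on that cycle.
But removing a-d disconnects a from d; removing c-g disconnects c from g — these are bridges.

a-d, c-g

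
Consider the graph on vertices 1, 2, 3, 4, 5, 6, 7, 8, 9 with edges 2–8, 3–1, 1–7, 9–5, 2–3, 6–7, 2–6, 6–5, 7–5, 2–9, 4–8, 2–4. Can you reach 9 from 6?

From 6 we can reach 1, 2, 3, 4, 5, 6, 7, 8, 9, which includes 9.

Yes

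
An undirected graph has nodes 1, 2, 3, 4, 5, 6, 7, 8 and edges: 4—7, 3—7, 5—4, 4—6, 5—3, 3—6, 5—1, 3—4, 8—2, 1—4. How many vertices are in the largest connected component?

6

Starting from 2 we can reach 2, 8. That is one component of size 2.
Starting from 1 we can reach 1, 3, 4, 5, 6, 7. That is one component of size 6.
The largest has 6 vertices.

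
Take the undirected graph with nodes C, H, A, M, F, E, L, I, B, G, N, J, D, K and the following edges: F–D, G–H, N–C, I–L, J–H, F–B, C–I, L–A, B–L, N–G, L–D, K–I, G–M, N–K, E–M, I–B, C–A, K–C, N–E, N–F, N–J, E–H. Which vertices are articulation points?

N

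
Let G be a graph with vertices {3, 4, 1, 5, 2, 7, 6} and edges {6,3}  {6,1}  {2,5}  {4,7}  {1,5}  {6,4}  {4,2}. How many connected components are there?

1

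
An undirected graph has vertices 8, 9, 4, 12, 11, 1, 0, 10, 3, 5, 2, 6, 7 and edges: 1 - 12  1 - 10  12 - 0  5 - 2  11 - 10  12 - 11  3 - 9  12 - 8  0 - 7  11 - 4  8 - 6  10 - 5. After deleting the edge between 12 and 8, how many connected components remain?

Before removal there are 2 components.
12 - 8 is a bridge — removing it separates 12's side from 8's side.
After removal: 3 components.

3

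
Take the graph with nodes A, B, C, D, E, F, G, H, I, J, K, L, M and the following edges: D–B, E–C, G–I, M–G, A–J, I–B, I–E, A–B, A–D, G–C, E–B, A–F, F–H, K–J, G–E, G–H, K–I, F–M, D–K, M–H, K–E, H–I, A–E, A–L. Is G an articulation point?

No

Deleting G leaves 1 component (was 1) (its neighbors C, E, H, I, M remain connected to each other), so G is not a cut vertex.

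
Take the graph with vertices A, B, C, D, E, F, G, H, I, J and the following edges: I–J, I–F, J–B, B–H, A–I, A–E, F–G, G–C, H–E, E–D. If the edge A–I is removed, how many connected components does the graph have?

1

A and I are still connected via A-E-H-B-J-I, so the component count stays at 1.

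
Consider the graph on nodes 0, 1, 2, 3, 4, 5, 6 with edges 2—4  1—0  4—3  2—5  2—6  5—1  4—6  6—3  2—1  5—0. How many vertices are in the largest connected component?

7

Starting from 0 we can reach 0, 1, 2, 3, 4, 5, 6. That is one component of size 7.
The largest has 7 vertices.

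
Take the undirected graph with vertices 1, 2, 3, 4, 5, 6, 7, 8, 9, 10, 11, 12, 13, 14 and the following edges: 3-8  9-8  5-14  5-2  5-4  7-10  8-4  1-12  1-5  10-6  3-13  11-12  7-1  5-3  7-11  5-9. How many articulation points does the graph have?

5

Removing 1 increases the component count from 1 to 2, so 1 is a cut vertex.
Removing 3 increases the component count from 1 to 2, so 3 is a cut vertex.
Removing 5 increases the component count from 1 to 4, so 5 is a cut vertex.
Likewise 7, 10 are cut vertices.
By contrast removing 9 leaves 1 component; it is not a cut vertex. No other vertex is a cut vertex either.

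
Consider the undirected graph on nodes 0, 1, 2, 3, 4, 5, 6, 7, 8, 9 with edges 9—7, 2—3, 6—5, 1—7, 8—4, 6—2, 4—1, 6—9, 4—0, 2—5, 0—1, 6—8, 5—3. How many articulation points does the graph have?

1

Removing 6 increases the component count from 1 to 2, so 6 is a cut vertex.
By contrast removing 9 leaves 1 component; it is not a cut vertex. No other vertex is a cut vertex either.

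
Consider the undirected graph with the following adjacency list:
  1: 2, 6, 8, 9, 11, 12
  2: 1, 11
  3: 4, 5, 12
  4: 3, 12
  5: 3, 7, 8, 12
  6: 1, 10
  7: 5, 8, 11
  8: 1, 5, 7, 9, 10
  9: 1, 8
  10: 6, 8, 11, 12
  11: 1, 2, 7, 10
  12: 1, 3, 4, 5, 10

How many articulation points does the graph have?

Removing 7, for instance, still leaves 1 component. No single vertex removal increases the component count — the graph has no articulation points.

0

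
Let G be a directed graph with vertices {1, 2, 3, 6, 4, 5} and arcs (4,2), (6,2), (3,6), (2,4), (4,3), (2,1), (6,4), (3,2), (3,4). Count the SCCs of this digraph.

{2, 3, 4, 6} are all mutually reachable — one SCC of size 4.
{1} is an SCC by itself.
{5} is an SCC by itself.
That gives 3 strongly connected components.

3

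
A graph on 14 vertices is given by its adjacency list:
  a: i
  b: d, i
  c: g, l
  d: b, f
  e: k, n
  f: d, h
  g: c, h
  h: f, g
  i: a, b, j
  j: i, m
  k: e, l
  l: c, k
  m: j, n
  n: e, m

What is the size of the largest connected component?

14

Starting from a we can reach a, b, c, d, e, f, g, h, i, j, k, l, m, n. That is one component of size 14.
The largest has 14 vertices.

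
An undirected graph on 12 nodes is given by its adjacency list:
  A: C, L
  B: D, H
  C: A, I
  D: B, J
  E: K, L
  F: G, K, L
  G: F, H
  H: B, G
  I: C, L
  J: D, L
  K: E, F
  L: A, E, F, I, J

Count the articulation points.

1

Removing L increases the component count from 1 to 2, so L is a cut vertex.
By contrast removing A leaves 1 component; it is not a cut vertex. No other vertex is a cut vertex either.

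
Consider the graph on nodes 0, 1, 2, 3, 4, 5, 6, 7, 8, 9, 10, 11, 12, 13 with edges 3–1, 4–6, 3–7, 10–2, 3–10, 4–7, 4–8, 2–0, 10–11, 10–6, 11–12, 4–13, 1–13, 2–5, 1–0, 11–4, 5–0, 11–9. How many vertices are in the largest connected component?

14

Starting from 0 we can reach 0, 1, 2, 3, 4, 5, 6, 7, 8, 9, 10, 11, 12, 13. That is one component of size 14.
The largest has 14 vertices.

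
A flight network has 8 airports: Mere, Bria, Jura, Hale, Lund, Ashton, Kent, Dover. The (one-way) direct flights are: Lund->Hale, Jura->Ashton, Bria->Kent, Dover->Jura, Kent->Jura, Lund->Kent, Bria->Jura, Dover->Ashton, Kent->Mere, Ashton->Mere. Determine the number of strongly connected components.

8

{Kent} is an SCC by itself.
{Mere} is an SCC by itself.
{Hale} is an SCC by itself.
{Lund} is an SCC by itself.
{Jura} is an SCC by itself.
(and 3 more singleton SCCs)
That gives 8 strongly connected components.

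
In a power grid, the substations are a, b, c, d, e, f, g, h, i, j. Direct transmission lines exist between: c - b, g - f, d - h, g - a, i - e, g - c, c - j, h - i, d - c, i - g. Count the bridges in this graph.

The edges on the cycle d-h-i-g-c-d are not bridges since each lies on that cycle.
But removing c - b disconnects c from b; removing a - g disconnects a from g; removing g - f disconnects g from f; removing i - e disconnects i from e — these are bridges.
In total 5 edges are bridges.

5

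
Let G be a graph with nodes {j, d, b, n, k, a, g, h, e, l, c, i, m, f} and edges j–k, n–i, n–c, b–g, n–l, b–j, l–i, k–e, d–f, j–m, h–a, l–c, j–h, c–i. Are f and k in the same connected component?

No

The component containing f is {d, f}, and k is not in it.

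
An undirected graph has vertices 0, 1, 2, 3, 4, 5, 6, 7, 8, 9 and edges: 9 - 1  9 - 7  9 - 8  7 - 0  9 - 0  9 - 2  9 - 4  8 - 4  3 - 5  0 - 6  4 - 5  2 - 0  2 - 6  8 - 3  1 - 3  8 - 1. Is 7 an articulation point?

Deleting 7 leaves 1 component (was 1) (its neighbors 0, 9 remain connected to each other), so 7 is not a cut vertex.

No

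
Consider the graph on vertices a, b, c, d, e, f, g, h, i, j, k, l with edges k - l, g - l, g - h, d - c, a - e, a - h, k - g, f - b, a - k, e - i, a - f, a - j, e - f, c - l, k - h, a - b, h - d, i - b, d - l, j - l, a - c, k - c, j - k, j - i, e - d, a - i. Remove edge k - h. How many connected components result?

1

k and h are still connected via k-a-h, so the component count stays at 1.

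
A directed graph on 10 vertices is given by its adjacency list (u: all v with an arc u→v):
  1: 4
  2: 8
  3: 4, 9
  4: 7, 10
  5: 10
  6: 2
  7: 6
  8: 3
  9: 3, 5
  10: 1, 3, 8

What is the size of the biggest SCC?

10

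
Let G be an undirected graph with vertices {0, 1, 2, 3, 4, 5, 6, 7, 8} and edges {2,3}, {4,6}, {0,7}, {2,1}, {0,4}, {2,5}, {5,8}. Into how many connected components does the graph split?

Starting from 0 we can reach 0, 4, 6, 7. That is one component of size 4.
Starting from 1 we can reach 1, 2, 3, 5, 8. That is one component of size 5.
Total: 2 components.

2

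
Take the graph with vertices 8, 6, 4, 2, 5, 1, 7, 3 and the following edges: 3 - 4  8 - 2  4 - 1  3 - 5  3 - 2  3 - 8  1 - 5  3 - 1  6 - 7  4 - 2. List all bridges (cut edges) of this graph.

The edges on the cycle 3-8-2-3 are not bridges since each lies on that cycle.
But removing 6 - 7 disconnects 6 from 7 — this is a bridge.

6-7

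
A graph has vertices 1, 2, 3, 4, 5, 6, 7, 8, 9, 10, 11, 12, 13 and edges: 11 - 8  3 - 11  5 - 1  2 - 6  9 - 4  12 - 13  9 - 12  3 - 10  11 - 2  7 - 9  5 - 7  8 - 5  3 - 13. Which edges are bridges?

The edges on the cycle 3-11-8-5-7-9-12-13-3 are not bridges since each lies on that cycle.
But removing 2 - 6 disconnects 2 from 6; removing 3 - 10 disconnects 3 from 10; removing 2 - 11 disconnects 2 from 11; removing 4 - 9 disconnects 4 from 9 — these are bridges.
In total 5 edges are bridges.

1-5, 10-3, 11-2, 2-6, 4-9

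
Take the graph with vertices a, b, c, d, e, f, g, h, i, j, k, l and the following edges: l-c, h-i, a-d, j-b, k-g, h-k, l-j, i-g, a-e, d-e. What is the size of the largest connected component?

4

f is isolated — a component by itself.
Starting from a we can reach a, d, e. That is one component of size 3.
Starting from g we can reach g, h, i, k. That is one component of size 4.
Starting from b we can reach b, c, j, l. That is one component of size 4.
The largest has 4 vertices.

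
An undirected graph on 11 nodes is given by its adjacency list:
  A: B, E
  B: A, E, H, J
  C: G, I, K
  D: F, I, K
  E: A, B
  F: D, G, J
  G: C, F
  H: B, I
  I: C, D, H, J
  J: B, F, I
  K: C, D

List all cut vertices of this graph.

B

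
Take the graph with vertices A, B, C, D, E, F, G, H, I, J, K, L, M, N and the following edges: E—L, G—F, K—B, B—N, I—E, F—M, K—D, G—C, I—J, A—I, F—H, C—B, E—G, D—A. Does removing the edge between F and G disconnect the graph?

Yes

Removing F—G leaves no path between F and G: the component count goes from 1 to 2. So it is a bridge.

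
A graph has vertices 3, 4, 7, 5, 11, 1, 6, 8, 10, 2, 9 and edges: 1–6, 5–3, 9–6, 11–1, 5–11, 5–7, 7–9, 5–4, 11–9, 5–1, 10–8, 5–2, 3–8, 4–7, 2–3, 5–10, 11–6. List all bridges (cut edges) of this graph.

none

The edges on the cycle 5-10-8-3-5 are not bridges since each lies on that cycle.
Every edge lies on some cycle, so there are no bridges.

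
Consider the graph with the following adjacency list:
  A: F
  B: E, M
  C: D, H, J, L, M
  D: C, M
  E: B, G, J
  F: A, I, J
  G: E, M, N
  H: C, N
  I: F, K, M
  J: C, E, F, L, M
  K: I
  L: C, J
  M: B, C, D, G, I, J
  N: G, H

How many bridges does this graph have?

2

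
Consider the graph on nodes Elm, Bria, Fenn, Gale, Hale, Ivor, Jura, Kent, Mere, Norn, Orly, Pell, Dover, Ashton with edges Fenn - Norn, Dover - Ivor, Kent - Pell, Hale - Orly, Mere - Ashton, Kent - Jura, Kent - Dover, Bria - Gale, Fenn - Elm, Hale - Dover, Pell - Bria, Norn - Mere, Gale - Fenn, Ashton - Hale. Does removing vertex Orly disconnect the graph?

Deleting Orly leaves 1 component (was 1), so Orly is not a cut vertex.

No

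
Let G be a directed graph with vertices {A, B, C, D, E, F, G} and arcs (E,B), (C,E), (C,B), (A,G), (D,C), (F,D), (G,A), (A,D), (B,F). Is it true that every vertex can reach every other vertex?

No

There is no directed path from E to G, so the graph is not strongly connected.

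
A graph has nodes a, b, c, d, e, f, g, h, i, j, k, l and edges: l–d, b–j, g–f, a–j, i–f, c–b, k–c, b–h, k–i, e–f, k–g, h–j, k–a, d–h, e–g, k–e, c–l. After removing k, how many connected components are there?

2

With k gone, the remaining components are: {e, f, g, i}; {a, b, c, d, h, j, l}.
That is 2 components.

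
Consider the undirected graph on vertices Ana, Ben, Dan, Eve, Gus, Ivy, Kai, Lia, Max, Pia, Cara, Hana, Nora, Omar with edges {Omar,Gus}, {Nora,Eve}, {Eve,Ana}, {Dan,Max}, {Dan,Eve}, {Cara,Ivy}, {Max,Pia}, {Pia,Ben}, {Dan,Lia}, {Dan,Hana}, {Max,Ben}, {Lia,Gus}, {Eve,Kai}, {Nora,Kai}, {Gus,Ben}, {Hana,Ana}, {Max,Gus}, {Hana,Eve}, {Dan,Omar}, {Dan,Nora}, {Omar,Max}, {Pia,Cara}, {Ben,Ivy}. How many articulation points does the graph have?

Removing Dan increases the component count from 1 to 2, so Dan is a cut vertex.
By contrast removing Eve leaves 1 component; it is not a cut vertex. No other vertex is a cut vertex either.

1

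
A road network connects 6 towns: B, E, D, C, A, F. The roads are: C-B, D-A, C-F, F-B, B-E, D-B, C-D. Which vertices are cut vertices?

B, D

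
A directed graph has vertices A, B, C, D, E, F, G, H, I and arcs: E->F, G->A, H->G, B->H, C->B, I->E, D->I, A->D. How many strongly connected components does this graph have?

{B} is an SCC by itself.
{G} is an SCC by itself.
{H} is an SCC by itself.
{E} is an SCC by itself.
{F} is an SCC by itself.
(and 4 more singleton SCCs)
That gives 9 strongly connected components.

9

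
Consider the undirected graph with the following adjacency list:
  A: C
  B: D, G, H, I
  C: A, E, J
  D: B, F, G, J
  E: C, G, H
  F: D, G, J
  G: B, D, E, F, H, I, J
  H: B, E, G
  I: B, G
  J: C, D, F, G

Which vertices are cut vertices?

C

Removing C increases the component count from 1 to 2, so C is a cut vertex.
By contrast removing D leaves 1 component; it is not a cut vertex. No other vertex is a cut vertex either.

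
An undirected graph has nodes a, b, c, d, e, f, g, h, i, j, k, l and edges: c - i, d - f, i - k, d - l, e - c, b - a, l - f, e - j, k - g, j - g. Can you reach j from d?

No

The component containing d is {d, f, l}, and j is not in it.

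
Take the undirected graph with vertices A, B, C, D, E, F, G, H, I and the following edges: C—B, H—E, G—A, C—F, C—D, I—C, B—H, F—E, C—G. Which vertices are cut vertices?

Removing C increases the component count from 1 to 4, so C is a cut vertex.
Removing G increases the component count from 1 to 2, so G is a cut vertex.
By contrast removing H leaves 1 component; it is not a cut vertex. No other vertex is a cut vertex either.

C, G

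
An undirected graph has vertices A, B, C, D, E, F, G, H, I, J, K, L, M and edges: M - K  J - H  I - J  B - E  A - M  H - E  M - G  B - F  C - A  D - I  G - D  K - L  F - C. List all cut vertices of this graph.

Removing K increases the component count from 1 to 2, so K is a cut vertex.
Removing M increases the component count from 1 to 2, so M is a cut vertex.
By contrast removing L leaves 1 component; it is not a cut vertex. No other vertex is a cut vertex either.

K, M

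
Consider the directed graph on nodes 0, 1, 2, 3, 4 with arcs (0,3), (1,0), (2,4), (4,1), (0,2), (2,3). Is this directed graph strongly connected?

No

There is no directed path from 3 to 2, so the graph is not strongly connected.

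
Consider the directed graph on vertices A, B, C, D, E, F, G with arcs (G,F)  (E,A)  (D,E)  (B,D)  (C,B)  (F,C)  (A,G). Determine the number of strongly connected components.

1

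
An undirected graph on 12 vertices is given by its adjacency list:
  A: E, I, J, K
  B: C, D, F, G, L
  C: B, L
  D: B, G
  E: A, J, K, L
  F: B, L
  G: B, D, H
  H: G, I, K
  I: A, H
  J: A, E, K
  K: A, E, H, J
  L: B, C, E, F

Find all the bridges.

none

The edges on the cycle L-F-B-L are not bridges since each lies on that cycle.
Every edge lies on some cycle, so there are no bridges.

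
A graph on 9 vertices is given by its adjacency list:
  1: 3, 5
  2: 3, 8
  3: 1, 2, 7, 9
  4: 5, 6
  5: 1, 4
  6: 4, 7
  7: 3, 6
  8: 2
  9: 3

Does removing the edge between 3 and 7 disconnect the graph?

After removing 3-7, the path 3-1-5-4-6-7 still connects them, so the edge is not a bridge.

No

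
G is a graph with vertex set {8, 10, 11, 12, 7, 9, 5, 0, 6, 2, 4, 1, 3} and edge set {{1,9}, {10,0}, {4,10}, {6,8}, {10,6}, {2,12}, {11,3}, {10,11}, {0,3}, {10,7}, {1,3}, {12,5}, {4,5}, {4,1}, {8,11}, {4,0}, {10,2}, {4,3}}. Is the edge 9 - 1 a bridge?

Removing 9 - 1 leaves no path between 9 and 1: the component count goes from 1 to 2. So it is a bridge.

Yes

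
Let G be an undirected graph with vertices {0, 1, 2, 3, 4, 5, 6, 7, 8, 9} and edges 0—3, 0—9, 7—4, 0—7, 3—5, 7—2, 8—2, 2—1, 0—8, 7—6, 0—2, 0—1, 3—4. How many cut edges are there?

The edges on the cycle 0-7-4-3-0 are not bridges since each lies on that cycle.
But removing 3—5 disconnects 3 from 5; removing 6—7 disconnects 6 from 7; removing 9—0 disconnects 9 from 0 — these are bridges.
That makes 3 bridges.

3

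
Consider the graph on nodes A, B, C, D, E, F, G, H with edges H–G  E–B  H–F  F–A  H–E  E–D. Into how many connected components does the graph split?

2

C is isolated — a component by itself.
Starting from A we can reach A, B, D, E, F, G, H. That is one component of size 7.
Total: 2 components.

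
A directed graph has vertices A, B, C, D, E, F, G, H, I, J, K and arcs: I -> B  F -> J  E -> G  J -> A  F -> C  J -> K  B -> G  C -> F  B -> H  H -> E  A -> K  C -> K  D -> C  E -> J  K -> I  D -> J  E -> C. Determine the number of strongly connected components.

{A, B, C, E, F, H, I, J, K} are all mutually reachable — one SCC of size 9.
{D} is an SCC by itself.
{G} is an SCC by itself.
That gives 3 strongly connected components.

3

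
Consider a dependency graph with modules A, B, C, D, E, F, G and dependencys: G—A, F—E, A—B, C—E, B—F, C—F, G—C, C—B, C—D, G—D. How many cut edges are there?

0

The edges on the cycle G-A-B-C-G are not bridges since each lies on that cycle.
Every edge lies on some cycle, so there are no bridges.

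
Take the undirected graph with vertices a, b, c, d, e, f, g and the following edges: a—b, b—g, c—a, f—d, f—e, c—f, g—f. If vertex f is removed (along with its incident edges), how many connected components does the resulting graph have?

3

With f gone, the remaining components are: {d}; {e}; {a, b, c, g}.
That is 3 components.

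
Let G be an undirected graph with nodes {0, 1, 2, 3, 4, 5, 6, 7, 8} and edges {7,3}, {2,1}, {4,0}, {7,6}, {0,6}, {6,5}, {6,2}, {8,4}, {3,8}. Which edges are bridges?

The edges on the cycle 7-3-8-4-0-6-7 are not bridges since each lies on that cycle.
But removing 6-2 disconnects 6 from 2; removing 1-2 disconnects 1 from 2; removing 6-5 disconnects 6 from 5 — these are bridges.

1-2, 2-6, 5-6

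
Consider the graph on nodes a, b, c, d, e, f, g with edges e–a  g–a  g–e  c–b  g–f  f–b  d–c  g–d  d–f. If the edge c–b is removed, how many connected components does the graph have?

c and b are still connected via c-d-f-b, so the component count stays at 1.

1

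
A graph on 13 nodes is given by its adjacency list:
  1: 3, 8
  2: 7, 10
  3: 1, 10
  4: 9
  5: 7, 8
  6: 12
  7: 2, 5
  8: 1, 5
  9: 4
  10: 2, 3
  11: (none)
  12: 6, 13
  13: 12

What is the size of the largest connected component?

11 is isolated — a component by itself.
Starting from 4 we can reach 4, 9. That is one component of size 2.
Starting from 6 we can reach 6, 12, 13. That is one component of size 3.
Starting from 1 we can reach 1, 2, 3, 5, 7, 8, 10. That is one component of size 7.
The largest has 7 vertices.

7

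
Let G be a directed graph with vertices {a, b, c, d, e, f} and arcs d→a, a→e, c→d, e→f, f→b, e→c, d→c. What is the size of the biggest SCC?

{a, c, d, e} are all mutually reachable — one SCC of size 4.
{f} is an SCC by itself.
{b} is an SCC by itself.
The largest has 4 vertices.

4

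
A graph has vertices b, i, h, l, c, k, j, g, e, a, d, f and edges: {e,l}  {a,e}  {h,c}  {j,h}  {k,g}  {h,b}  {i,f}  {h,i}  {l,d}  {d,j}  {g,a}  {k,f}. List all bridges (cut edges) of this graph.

b-h, c-h

The edges on the cycle k-g-a-e-l-d-j-h-i-f-k are not bridges since each lies on that cycle.
But removing b - h disconnects b from h; removing c - h disconnects c from h — these are bridges.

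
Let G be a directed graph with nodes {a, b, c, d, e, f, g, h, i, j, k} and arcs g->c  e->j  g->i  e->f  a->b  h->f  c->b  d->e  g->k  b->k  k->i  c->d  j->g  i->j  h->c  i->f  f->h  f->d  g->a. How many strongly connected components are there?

1

{a, b, c, d, e, f, g, h, i, j, k} are all mutually reachable — one SCC of size 11.
That gives 1 strongly connected component.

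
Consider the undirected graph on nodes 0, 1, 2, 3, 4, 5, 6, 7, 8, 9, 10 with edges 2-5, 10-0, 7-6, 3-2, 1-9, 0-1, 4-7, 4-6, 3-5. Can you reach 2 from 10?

No

The component containing 10 is {0, 1, 9, 10}, and 2 is not in it.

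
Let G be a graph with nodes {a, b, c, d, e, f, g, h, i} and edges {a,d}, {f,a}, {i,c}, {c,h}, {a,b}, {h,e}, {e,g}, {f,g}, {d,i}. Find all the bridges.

The edges on the cycle f-a-d-i-c-h-e-g-f are not bridges since each lies on that cycle.
But removing b–a disconnects b from a — this is a bridge.

a-b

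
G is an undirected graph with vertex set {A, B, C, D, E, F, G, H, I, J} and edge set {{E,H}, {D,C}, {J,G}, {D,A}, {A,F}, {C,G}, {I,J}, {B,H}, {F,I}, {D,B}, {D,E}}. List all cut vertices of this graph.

D

Removing D increases the component count from 1 to 2, so D is a cut vertex.
By contrast removing J leaves 1 component; it is not a cut vertex. No other vertex is a cut vertex either.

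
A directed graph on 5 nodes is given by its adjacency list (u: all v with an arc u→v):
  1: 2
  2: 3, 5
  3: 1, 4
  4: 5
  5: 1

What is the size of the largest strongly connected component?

{1, 2, 3, 4, 5} are all mutually reachable — one SCC of size 5.
The largest has 5 vertices.

5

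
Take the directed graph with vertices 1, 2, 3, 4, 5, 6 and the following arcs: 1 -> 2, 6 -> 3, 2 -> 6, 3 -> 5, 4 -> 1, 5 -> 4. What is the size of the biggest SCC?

{1, 2, 3, 4, 5, 6} are all mutually reachable — one SCC of size 6.
The largest has 6 vertices.

6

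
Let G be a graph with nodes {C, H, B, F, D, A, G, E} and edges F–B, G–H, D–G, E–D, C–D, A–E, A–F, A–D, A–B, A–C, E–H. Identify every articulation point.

A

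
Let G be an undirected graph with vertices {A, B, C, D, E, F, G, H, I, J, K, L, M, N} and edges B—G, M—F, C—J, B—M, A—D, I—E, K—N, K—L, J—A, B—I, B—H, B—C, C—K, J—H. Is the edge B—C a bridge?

No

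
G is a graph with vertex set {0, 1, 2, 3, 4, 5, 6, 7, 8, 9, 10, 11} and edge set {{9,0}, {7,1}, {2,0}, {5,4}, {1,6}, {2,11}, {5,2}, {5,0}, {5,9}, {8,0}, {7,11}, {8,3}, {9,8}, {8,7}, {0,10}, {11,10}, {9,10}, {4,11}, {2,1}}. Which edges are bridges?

The edges on the cycle 5-4-11-2-5 are not bridges since each lies on that cycle.
But removing 1—6 disconnects 1 from 6; removing 8—3 disconnects 8 from 3 — these are bridges.

1-6, 3-8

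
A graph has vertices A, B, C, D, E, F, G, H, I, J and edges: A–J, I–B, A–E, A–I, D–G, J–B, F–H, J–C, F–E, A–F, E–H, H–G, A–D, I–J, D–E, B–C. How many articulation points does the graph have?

1

Removing A increases the component count from 1 to 2, so A is a cut vertex.
By contrast removing B leaves 1 component; it is not a cut vertex. No other vertex is a cut vertex either.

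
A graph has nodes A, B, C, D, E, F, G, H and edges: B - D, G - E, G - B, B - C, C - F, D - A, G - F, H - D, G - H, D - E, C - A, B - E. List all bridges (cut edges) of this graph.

The edges on the cycle G-B-C-A-D-H-G are not bridges since each lies on that cycle.
Every edge lies on some cycle, so there are no bridges.

none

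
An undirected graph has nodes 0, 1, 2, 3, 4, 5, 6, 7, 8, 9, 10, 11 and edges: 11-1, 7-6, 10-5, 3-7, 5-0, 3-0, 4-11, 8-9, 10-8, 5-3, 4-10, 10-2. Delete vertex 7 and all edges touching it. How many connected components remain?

2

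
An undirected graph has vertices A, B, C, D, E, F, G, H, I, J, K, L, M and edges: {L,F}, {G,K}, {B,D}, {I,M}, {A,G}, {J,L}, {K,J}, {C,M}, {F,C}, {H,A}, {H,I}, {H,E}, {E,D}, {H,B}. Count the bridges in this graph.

The edges on the cycle H-E-D-B-H are not bridges since each lies on that cycle.
Every edge lies on some cycle, so there are no bridges.

0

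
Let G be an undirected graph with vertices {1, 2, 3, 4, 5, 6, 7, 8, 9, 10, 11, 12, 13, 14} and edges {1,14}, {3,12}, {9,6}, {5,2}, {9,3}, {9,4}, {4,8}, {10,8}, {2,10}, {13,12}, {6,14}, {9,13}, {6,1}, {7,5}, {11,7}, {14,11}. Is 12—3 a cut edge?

No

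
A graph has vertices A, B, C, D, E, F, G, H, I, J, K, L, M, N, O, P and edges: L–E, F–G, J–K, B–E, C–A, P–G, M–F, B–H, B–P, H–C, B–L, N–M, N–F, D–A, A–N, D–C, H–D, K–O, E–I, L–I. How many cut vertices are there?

Removing B increases the component count from 2 to 3, so B is a cut vertex.
Removing K increases the component count from 2 to 3, so K is a cut vertex.
By contrast removing D leaves 2 components; it is not a cut vertex. No other vertex is a cut vertex either.

2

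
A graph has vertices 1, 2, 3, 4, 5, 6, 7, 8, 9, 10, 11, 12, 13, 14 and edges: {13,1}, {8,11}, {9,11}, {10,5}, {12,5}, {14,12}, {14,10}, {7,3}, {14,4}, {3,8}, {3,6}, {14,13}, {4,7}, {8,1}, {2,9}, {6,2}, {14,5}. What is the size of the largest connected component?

14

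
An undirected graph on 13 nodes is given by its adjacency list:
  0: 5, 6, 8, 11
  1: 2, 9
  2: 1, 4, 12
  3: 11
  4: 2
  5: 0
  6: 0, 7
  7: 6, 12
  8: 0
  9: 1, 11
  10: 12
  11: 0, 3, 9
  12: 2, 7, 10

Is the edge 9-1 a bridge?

No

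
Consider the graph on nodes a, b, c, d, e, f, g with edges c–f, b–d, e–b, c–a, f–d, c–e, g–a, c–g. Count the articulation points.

1

Removing c increases the component count from 1 to 2, so c is a cut vertex.
By contrast removing b leaves 1 component; it is not a cut vertex. No other vertex is a cut vertex either.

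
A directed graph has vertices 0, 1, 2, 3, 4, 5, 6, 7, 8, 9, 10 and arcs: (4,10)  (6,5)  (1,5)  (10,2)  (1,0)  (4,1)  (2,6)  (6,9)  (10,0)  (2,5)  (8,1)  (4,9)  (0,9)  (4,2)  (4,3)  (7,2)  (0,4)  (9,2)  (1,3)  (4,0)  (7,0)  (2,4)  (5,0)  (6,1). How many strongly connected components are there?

{0, 1, 2, 4, 5, 6, 9, 10} are all mutually reachable — one SCC of size 8.
{7} is an SCC by itself.
{3} is an SCC by itself.
{8} is an SCC by itself.
That gives 4 strongly connected components.

4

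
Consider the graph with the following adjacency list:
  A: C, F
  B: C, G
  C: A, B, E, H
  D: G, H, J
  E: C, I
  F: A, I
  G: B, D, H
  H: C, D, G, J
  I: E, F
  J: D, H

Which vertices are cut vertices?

C

Removing C increases the component count from 1 to 2, so C is a cut vertex.
By contrast removing J leaves 1 component; it is not a cut vertex. No other vertex is a cut vertex either.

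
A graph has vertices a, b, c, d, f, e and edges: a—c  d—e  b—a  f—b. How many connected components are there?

2

Starting from d we can reach d, e. That is one component of size 2.
Starting from a we can reach a, b, c, f. That is one component of size 4.
Total: 2 components.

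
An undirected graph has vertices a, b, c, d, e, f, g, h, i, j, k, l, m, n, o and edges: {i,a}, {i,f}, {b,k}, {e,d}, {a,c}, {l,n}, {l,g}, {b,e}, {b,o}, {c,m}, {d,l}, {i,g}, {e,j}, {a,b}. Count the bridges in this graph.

7

The edges on the cycle i-a-b-e-d-l-g-i are not bridges since each lies on that cycle.
But removing j-e disconnects j from e; removing c-a disconnects c from a; removing n-l disconnects n from l; removing b-k disconnects b from k — these are bridges.
In total 7 edges are bridges.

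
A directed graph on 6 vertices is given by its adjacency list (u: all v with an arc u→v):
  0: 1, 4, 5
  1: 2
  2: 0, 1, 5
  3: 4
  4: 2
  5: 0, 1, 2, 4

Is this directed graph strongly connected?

There is no directed path from 4 to 3, so the graph is not strongly connected.

No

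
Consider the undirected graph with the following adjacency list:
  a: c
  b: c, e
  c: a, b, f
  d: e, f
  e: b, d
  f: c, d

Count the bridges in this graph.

The edges on the cycle f-c-b-e-d-f are not bridges since each lies on that cycle.
But removing c-a disconnects c from a — this is a bridge.

1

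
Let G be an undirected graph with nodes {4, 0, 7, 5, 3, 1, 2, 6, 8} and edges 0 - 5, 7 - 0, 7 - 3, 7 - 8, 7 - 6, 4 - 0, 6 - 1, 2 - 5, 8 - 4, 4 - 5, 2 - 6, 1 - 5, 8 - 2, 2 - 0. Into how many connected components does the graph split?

1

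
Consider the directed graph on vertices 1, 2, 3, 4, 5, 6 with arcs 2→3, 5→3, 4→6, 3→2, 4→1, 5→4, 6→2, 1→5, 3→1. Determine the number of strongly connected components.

1

{1, 2, 3, 4, 5, 6} are all mutually reachable — one SCC of size 6.
That gives 1 strongly connected component.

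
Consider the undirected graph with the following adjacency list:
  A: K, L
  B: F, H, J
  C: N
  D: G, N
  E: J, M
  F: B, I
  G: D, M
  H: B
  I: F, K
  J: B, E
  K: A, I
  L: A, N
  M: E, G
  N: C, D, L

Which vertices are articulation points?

B, N

Removing B increases the component count from 1 to 2, so B is a cut vertex.
Removing N increases the component count from 1 to 2, so N is a cut vertex.
By contrast removing L leaves 1 component; it is not a cut vertex. No other vertex is a cut vertex either.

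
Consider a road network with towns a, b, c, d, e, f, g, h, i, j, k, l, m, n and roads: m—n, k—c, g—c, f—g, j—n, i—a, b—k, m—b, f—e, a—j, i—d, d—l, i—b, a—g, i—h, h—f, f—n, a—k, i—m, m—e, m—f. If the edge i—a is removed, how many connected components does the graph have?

1

i and a are still connected via i-b-k-a, so the component count stays at 1.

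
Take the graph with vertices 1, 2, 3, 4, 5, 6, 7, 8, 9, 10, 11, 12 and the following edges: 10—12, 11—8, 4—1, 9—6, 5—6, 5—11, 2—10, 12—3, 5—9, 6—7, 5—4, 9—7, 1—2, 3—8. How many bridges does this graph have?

The edges on the cycle 5-4-1-2-10-12-3-8-11-5 are not bridges since each lies on that cycle.
Every edge lies on some cycle, so there are no bridges.

0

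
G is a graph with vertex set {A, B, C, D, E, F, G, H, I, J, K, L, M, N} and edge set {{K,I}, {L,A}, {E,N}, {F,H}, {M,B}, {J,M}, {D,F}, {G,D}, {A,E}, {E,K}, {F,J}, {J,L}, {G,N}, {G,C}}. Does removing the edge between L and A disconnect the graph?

No

After removing L–A, the path L-J-F-D-G-N-E-A still connects them, so the edge is not a bridge.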